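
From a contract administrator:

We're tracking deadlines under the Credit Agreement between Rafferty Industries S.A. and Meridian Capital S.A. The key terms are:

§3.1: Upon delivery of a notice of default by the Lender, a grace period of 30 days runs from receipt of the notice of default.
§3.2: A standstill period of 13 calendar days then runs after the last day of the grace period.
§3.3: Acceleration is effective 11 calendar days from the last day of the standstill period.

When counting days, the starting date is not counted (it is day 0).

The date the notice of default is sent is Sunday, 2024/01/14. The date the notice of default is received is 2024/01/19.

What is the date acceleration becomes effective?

2024/03/13

Adding 30 calendar days to 2024/01/19 gives 2024/02/18, which is the last day of the grace period.
The last day of the standstill period: 2024/02/18 + 13 days = 2024/03/02.
Adding 11 calendar days to 2024/03/02 gives 2024/03/13, which is the date acceleration becomes effective.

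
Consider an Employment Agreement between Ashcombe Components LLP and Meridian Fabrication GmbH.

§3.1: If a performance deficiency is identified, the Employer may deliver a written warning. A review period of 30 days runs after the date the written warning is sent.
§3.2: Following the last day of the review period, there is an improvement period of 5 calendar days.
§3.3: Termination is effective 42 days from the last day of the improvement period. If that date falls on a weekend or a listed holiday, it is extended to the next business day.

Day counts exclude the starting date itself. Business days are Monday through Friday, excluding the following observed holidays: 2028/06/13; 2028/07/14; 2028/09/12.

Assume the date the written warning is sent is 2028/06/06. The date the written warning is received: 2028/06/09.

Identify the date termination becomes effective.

2028/08/22

The last day of the review period: 30 calendar days after 2028/06/06 is 2028/07/06.
The last day of the improvement period: 2028/07/06 + 5 days = 2028/07/11.
The date termination becomes effective: 2028/07/11 + 42 days = 2028/08/22. 2028/08/22 is a Tuesday and is not a listed holiday, so no roll-forward applies.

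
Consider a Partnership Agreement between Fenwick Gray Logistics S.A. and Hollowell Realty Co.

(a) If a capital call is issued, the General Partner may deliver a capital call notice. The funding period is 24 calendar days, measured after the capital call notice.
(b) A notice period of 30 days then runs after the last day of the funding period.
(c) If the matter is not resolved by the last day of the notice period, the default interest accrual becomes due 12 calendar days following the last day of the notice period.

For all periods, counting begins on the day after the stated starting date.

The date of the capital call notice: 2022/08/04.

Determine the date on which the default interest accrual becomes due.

2022/10/09

The last day of the funding period: 2022/08/04 + 24 days = 2022/08/28.
The last day of the notice period: 2022/08/28 + 30 days = 2022/09/27.
The date on which the default interest accrual becomes due: 2022/09/27 + 12 days = 2022/10/09.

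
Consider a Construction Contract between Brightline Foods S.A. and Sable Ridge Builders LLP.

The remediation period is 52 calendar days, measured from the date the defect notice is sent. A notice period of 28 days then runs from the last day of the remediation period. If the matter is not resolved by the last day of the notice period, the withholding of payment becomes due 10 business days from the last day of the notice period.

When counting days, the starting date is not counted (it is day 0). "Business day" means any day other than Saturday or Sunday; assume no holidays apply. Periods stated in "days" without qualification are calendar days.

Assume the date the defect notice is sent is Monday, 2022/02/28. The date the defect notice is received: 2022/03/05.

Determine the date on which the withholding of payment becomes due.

2022/06/02

Adding 52 calendar days to 2022/02/28 gives 2022/04/21, which is the last day of the remediation period.
The last day of the notice period: 28 calendar days after 2022/04/21 is 2022/05/19.
From Thursday, 2022/05/19, 10 business days (May 20, May 23, May 24, May 25, May 26, May 27, May 30, May 31, Jun 1, Jun 2, skipping weekends) brings us to Thursday, 2022/06/02, which is the date on which the withholding of payment becomes due.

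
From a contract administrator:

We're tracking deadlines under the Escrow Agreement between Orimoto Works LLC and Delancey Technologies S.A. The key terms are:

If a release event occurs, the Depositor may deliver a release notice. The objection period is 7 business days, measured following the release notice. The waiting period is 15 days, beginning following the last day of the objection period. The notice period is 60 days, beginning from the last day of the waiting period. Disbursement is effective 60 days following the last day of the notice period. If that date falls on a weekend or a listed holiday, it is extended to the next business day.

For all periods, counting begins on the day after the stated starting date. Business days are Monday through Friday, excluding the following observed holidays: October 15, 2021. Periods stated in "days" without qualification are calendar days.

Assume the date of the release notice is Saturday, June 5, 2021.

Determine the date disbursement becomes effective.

The last day of the objection period: counting 7 business days from Saturday, June 5, 2021 (Jun 7, Jun 8, Jun 9, Jun 10, Jun 11, Jun 14, Jun 15, skipping weekends) reaches Tuesday, June 15, 2021.
The last day of the waiting period: 15 calendar days after June 15, 2021 is June 30, 2021.
The last day of the notice period: June 30, 2021 + 60 days = August 29, 2021.
The date disbursement becomes effective: 60 calendar days after August 29, 2021 is October 28, 2021. October 28, 2021 is a Thursday and is not a listed holiday, so no roll-forward applies.

October 28, 2021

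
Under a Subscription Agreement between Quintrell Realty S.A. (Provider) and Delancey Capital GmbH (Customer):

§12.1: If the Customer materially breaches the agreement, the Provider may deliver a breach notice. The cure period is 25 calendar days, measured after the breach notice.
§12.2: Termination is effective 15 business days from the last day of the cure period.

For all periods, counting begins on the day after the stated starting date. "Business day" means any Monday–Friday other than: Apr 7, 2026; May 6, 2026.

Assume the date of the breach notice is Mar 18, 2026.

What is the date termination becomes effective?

Adding 25 calendar days to Mar 18, 2026 gives Apr 12, 2026, which is the last day of the cure period.
The date termination becomes effective: 15 business days after Sunday, Apr 12, 2026, skipping weekends — Apr 13, Apr 14, Apr 15, Apr 16, …, Apr 29, Apr 30, May 1 — lands on Friday, May 1, 2026.

May 1, 2026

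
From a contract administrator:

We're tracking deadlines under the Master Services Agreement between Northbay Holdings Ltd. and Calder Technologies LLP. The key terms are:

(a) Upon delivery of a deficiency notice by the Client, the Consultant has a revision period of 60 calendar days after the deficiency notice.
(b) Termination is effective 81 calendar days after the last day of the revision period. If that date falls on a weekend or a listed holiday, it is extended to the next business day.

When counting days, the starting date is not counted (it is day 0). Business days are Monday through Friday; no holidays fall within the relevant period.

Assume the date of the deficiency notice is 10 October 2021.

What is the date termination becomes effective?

28 February 2022

The last day of the revision period: 10 October 2021 + 60 days = 9 December 2021.
Adding 81 calendar days to 9 December 2021 gives 28 February 2022, which is the date termination becomes effective. 28 February 2022 is a Monday, so no roll-forward applies.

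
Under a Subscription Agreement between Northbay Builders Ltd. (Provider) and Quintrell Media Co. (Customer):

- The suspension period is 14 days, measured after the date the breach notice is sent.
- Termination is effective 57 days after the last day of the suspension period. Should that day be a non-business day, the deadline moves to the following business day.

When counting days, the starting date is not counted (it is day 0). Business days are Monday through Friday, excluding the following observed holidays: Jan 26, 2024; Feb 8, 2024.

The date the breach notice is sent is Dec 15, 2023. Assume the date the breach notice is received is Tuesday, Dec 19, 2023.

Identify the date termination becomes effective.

Feb 26, 2024

The last day of the suspension period: Dec 15, 2023 + 14 days = Dec 29, 2023.
The date termination becomes effective: 57 calendar days after Dec 29, 2023 is Feb 24, 2024. That falls on a Saturday, so it rolls to the next business day, Monday, Feb 26, 2024.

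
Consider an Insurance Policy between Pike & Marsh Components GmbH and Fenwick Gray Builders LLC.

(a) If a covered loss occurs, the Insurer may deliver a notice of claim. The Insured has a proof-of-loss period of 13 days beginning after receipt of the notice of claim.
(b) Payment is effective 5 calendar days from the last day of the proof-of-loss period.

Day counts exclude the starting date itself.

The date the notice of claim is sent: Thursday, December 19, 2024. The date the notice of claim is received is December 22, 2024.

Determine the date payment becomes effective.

January 9, 2025

Adding 13 calendar days to December 22, 2024 gives January 4, 2025, which is the last day of the proof-of-loss period.
Adding 5 calendar days to January 4, 2025 gives January 9, 2025, which is the date payment becomes effective.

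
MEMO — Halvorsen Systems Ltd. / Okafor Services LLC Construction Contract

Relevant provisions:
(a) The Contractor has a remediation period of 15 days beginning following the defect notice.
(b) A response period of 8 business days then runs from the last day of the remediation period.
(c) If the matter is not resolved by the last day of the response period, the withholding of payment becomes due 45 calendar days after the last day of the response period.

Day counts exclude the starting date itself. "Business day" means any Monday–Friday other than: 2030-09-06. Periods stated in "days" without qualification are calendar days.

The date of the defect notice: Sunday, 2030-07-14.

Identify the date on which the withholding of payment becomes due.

Adding 15 calendar days to 2030-07-14 gives 2030-07-29, which is the last day of the remediation period.
From Monday, 2030-07-29, 8 business days (Jul 30, Jul 31, Aug 1, Aug 2, Aug 5, Aug 6, Aug 7, Aug 8, skipping weekends) brings us to Thursday, 2030-08-08, which is the last day of the response period.
Adding 45 calendar days to 2030-08-08 gives 2030-09-22, which is the date on which the withholding of payment becomes due.

2030-09-22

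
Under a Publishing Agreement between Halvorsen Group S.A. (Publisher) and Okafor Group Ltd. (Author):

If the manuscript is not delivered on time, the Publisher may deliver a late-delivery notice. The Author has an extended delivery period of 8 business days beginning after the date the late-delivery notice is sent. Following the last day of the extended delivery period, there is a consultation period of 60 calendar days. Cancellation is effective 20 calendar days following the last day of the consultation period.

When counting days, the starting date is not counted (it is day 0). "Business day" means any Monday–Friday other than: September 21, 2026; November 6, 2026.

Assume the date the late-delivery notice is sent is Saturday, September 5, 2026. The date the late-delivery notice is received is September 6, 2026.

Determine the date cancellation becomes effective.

December 5, 2026

From Saturday, September 5, 2026, 8 business days (Sep 7, Sep 8, Sep 9, Sep 10, Sep 11, Sep 14, Sep 15, Sep 16, skipping weekends) brings us to Wednesday, September 16, 2026, which is the last day of the extended delivery period.
The last day of the consultation period: 60 calendar days after September 16, 2026 is November 15, 2026.
The date cancellation becomes effective: November 15, 2026 + 20 days = December 5, 2026.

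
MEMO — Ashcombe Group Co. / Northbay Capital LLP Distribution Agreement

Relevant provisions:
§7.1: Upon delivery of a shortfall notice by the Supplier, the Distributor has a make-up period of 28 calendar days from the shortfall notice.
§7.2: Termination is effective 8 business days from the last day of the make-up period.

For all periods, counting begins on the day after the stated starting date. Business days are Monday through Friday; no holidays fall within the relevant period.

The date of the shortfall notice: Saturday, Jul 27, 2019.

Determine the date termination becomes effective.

Sep 4, 2019

The last day of the make-up period: Jul 27, 2019 + 28 days = Aug 24, 2019.
The date termination becomes effective: counting 8 business days from Saturday, Aug 24, 2019 (Aug 26, Aug 27, Aug 28, Aug 29, Aug 30, Sep 2, Sep 3, Sep 4, skipping weekends) reaches Wednesday, Sep 4, 2019.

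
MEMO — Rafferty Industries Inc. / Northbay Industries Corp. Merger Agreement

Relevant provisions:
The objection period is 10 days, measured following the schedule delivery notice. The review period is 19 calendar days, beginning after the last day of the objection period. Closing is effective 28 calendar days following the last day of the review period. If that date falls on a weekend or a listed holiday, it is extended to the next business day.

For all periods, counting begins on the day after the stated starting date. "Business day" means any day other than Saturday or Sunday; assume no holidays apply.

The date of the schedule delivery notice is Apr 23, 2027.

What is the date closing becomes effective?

The last day of the objection period: Apr 23, 2027 + 10 days = May 3, 2027.
The last day of the review period: 19 calendar days after May 3, 2027 is May 22, 2027.
The date closing becomes effective: May 22, 2027 + 28 days = Jun 19, 2027. That falls on a Saturday, so it rolls to the next business day, Monday, Jun 21, 2027.

Jun 21, 2027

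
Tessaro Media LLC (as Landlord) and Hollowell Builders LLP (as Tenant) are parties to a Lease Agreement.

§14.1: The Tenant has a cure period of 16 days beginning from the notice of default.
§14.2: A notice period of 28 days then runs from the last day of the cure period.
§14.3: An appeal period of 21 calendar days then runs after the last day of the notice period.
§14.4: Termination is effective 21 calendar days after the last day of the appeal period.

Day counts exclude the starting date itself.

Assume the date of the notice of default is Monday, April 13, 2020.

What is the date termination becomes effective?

The last day of the cure period: April 13, 2020 + 16 days = April 29, 2020.
The last day of the notice period: 28 calendar days after April 29, 2020 is May 27, 2020.
Adding 21 calendar days to May 27, 2020 gives June 17, 2020, which is the last day of the appeal period.
The date termination becomes effective: 21 calendar days after June 17, 2020 is July 8, 2020.

July 8, 2020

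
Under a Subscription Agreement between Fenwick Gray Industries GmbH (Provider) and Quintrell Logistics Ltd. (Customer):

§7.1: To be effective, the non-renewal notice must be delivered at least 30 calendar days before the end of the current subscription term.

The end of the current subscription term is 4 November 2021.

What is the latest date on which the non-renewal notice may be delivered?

Counting back 30 calendar days from 4 November 2021 gives 5 October 2021.

5 October 2021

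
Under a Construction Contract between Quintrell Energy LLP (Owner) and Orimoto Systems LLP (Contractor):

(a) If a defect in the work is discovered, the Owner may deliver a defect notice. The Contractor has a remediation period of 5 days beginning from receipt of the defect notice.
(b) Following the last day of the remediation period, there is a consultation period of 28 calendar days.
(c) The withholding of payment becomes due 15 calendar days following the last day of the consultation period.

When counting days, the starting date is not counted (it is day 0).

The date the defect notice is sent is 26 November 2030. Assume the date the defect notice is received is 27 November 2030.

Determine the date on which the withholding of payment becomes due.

Adding 5 calendar days to 27 November 2030 gives 2 December 2030, which is the last day of the remediation period.
Adding 28 calendar days to 2 December 2030 gives 30 December 2030, which is the last day of the consultation period.
Adding 15 calendar days to 30 December 2030 gives 14 January 2031, which is the date on which the withholding of payment becomes due.

14 January 2031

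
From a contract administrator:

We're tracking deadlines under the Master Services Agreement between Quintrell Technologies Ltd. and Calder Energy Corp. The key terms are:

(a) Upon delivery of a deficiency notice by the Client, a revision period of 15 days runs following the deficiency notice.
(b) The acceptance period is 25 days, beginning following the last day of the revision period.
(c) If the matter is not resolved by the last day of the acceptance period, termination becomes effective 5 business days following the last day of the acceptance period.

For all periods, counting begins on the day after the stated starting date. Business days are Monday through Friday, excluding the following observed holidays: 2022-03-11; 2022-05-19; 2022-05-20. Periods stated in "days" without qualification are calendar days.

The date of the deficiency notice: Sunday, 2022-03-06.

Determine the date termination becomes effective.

2022-04-22

The last day of the revision period: 2022-03-06 + 15 days = 2022-03-21.
The last day of the acceptance period: 2022-03-21 + 25 days = 2022-04-15.
From Friday, 2022-04-15, 5 business days (Apr 18, Apr 19, Apr 20, Apr 21, Apr 22, skipping weekends) brings us to Friday, 2022-04-22, which is the date termination becomes effective.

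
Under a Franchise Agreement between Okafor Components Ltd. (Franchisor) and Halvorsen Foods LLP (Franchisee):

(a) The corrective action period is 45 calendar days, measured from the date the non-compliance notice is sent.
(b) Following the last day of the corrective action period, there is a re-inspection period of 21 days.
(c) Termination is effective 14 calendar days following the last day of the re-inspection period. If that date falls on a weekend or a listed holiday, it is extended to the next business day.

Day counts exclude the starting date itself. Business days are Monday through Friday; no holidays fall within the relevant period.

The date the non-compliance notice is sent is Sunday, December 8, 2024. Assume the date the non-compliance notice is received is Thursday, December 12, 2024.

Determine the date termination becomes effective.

The last day of the corrective action period: 45 calendar days after December 8, 2024 is January 22, 2025.
Adding 21 calendar days to January 22, 2025 gives February 12, 2025, which is the last day of the re-inspection period.
The date termination becomes effective: 14 calendar days after February 12, 2025 is February 26, 2025. February 26, 2025 is a Wednesday, so no roll-forward applies.

February 26, 2025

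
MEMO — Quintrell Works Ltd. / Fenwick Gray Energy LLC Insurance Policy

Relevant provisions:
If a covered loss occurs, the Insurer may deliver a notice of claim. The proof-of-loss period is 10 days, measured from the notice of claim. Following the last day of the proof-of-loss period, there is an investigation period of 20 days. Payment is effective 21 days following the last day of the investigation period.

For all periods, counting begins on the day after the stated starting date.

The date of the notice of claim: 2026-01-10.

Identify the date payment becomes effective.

Adding 10 calendar days to 2026-01-10 gives 2026-01-20, which is the last day of the proof-of-loss period.
Adding 20 calendar days to 2026-01-20 gives 2026-02-09, which is the last day of the investigation period.
The date payment becomes effective: 21 calendar days after 2026-02-09 is 2026-03-02.

2026-03-02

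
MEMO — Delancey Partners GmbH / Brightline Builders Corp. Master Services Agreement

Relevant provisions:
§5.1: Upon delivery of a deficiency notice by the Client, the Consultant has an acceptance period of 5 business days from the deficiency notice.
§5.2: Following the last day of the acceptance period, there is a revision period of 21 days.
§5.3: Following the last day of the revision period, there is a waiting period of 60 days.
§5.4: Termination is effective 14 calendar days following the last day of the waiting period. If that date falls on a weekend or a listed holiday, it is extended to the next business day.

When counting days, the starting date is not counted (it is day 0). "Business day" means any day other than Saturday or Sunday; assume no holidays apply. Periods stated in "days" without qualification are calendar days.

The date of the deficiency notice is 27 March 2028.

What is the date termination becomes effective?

The last day of the acceptance period: counting 5 business days from Monday, 27 March 2028 (Mar 28, Mar 29, Mar 30, Mar 31, Apr 3, skipping weekends) reaches Monday, 3 April 2028.
Adding 21 calendar days to 3 April 2028 gives 24 April 2028, which is the last day of the revision period.
The last day of the waiting period: 24 April 2028 + 60 days = 23 June 2028.
The date termination becomes effective: 23 June 2028 + 14 days = 7 July 2028. 7 July 2028 is a Friday, so no roll-forward applies.

7 July 2028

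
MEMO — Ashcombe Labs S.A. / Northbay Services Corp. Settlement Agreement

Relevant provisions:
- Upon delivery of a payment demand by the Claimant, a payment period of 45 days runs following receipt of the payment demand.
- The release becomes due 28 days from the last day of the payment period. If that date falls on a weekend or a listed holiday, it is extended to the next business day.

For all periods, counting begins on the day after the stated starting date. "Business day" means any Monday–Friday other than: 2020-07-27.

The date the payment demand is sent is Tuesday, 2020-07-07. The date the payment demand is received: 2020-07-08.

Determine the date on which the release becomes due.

The last day of the payment period: 2020-07-08 + 45 days = 2020-08-22.
The date on which the release becomes due: 28 calendar days after 2020-08-22 is 2020-09-19. That falls on a Saturday, so it rolls to the next business day, Monday, 2020-09-21.

2020-09-21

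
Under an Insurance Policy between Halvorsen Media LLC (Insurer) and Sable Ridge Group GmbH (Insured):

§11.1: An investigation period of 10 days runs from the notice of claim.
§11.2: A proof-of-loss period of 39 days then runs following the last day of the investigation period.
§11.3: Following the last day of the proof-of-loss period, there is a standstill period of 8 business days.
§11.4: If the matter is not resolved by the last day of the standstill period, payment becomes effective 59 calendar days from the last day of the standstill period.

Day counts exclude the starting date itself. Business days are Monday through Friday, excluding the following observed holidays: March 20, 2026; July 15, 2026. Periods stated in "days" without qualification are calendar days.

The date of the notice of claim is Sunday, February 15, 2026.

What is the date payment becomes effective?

June 13, 2026

The last day of the investigation period: February 15, 2026 + 10 days = February 25, 2026.
The last day of the proof-of-loss period: February 25, 2026 + 39 days = April 5, 2026.
The last day of the standstill period: 8 business days after Sunday, April 5, 2026, skipping weekends — Apr 6, Apr 7, Apr 8, Apr 9, Apr 10, Apr 13, Apr 14, Apr 15 — lands on Wednesday, April 15, 2026.
The date payment becomes effective: 59 calendar days after April 15, 2026 is June 13, 2026.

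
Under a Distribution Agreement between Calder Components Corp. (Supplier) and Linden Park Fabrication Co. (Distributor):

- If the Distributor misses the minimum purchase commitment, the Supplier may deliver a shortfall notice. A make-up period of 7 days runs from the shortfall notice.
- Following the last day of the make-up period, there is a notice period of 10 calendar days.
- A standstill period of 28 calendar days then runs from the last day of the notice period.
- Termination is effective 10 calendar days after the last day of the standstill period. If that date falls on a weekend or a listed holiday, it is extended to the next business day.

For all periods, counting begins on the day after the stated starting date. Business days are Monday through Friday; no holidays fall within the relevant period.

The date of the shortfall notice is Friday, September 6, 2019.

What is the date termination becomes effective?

The last day of the make-up period: 7 calendar days after September 6, 2019 is September 13, 2019.
Adding 10 calendar days to September 13, 2019 gives September 23, 2019, which is the last day of the notice period.
The last day of the standstill period: 28 calendar days after September 23, 2019 is October 21, 2019.
Adding 10 calendar days to October 21, 2019 gives October 31, 2019, which is the date termination becomes effective. October 31, 2019 is a Thursday, so no roll-forward applies.

October 31, 2019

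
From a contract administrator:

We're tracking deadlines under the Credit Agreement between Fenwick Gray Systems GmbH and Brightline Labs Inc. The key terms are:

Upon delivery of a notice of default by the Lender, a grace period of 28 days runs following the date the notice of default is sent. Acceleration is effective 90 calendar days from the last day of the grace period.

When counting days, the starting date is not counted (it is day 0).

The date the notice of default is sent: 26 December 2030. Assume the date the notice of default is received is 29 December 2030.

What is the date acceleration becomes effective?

23 April 2031

The last day of the grace period: 26 December 2030 + 28 days = 23 January 2031.
The date acceleration becomes effective: 90 calendar days after 23 January 2031 is 23 April 2031.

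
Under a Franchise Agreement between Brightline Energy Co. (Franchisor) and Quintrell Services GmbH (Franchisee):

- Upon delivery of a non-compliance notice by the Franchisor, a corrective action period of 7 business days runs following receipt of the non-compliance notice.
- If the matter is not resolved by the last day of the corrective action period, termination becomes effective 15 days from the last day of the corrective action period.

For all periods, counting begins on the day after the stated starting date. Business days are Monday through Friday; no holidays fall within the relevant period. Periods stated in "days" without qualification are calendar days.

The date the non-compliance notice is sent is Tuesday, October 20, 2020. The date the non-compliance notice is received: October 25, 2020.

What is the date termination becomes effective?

November 18, 2020

The last day of the corrective action period: 7 business days after Sunday, October 25, 2020, skipping weekends — Oct 26, Oct 27, Oct 28, Oct 29, Oct 30, Nov 2, Nov 3 — lands on Tuesday, November 3, 2020.
Adding 15 calendar days to November 3, 2020 gives November 18, 2020, which is the date termination becomes effective.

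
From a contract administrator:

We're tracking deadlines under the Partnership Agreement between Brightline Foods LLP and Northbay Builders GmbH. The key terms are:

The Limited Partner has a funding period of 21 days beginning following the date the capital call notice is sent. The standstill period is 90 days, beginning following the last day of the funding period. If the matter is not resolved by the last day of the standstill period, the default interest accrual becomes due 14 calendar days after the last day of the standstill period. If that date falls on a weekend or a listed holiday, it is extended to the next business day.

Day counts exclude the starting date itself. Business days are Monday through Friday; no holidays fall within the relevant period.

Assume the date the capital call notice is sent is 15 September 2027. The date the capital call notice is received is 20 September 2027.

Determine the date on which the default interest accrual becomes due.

The last day of the funding period: 21 calendar days after 15 September 2027 is 6 October 2027.
Adding 90 calendar days to 6 October 2027 gives 4 January 2028, which is the last day of the standstill period.
Adding 14 calendar days to 4 January 2028 gives 18 January 2028, which is the date on which the default interest accrual becomes due. 18 January 2028 is a Tuesday, so no roll-forward applies.

18 January 2028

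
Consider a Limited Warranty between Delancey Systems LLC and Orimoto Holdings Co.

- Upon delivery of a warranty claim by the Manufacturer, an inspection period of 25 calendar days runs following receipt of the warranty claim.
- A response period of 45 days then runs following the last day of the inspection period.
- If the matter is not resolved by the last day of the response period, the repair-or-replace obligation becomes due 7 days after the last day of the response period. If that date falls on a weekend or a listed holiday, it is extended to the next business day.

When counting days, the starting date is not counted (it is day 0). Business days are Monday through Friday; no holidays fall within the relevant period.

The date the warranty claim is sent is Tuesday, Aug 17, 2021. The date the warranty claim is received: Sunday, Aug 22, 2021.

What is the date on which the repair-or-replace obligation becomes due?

Nov 8, 2021

Adding 25 calendar days to Aug 22, 2021 gives Sep 16, 2021, which is the last day of the inspection period.
Adding 45 calendar days to Sep 16, 2021 gives Oct 31, 2021, which is the last day of the response period.
The date on which the repair-or-replace obligation becomes due: Oct 31, 2021 + 7 days = Nov 7, 2021. That falls on a Sunday, so it rolls to the next business day, Monday, Nov 8, 2021.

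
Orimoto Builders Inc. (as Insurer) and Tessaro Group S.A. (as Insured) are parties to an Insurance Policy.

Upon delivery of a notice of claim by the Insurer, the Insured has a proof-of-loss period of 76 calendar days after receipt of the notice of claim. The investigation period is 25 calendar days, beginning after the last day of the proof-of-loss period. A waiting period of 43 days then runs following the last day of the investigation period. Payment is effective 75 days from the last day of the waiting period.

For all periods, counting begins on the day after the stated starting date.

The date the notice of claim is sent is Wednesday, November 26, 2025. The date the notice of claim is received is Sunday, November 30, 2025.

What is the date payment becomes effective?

July 7, 2026

The last day of the proof-of-loss period: 76 calendar days after November 30, 2025 is February 14, 2026.
The last day of the investigation period: February 14, 2026 + 25 days = March 11, 2026.
The last day of the waiting period: 43 calendar days after March 11, 2026 is April 23, 2026.
The date payment becomes effective: April 23, 2026 + 75 days = July 7, 2026.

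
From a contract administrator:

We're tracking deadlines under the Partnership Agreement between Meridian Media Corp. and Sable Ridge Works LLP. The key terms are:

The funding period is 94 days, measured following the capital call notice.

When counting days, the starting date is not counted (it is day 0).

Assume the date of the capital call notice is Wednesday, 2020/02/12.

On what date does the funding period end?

2020/05/16

The last day of the funding period: 94 calendar days after 2020/02/12 is 2020/05/16.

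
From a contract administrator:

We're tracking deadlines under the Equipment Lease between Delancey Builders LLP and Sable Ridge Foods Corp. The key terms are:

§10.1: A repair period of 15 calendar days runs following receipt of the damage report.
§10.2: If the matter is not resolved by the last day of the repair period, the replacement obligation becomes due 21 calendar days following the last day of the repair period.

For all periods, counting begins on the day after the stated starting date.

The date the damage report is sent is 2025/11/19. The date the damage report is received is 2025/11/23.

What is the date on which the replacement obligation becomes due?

The last day of the repair period: 2025/11/23 + 15 days = 2025/12/08.
Adding 21 calendar days to 2025/12/08 gives 2025/12/29, which is the date on which the replacement obligation becomes due.

2025/12/29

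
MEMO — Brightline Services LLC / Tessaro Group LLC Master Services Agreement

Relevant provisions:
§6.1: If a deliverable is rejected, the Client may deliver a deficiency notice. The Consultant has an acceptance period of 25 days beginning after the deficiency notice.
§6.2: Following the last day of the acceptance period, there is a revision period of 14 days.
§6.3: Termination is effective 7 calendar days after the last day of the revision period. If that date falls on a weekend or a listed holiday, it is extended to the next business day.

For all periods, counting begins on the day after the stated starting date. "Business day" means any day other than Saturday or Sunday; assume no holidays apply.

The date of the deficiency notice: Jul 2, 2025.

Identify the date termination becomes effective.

The last day of the acceptance period: 25 calendar days after Jul 2, 2025 is Jul 27, 2025.
The last day of the revision period: 14 calendar days after Jul 27, 2025 is Aug 10, 2025.
The date termination becomes effective: Aug 10, 2025 + 7 days = Aug 17, 2025. That falls on a Sunday, so it rolls to the next business day, Monday, Aug 18, 2025.

Aug 18, 2025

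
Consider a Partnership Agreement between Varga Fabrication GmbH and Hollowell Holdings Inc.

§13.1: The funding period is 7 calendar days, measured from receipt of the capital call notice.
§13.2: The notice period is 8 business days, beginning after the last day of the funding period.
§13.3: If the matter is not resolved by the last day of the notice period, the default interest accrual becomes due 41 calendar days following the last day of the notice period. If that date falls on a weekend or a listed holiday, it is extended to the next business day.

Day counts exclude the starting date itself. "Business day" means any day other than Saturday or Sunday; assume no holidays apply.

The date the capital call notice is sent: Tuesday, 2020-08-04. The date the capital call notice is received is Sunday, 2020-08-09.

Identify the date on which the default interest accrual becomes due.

2020-10-06

The last day of the funding period: 7 calendar days after 2020-08-09 is 2020-08-16.
The last day of the notice period: 8 business days after Sunday, 2020-08-16, skipping weekends — Aug 17, Aug 18, Aug 19, Aug 20, Aug 21, Aug 24, Aug 25, Aug 26 — lands on Wednesday, 2020-08-26.
The date on which the default interest accrual becomes due: 2020-08-26 + 41 days = 2020-10-06. 2020-10-06 is a Tuesday, so no roll-forward applies.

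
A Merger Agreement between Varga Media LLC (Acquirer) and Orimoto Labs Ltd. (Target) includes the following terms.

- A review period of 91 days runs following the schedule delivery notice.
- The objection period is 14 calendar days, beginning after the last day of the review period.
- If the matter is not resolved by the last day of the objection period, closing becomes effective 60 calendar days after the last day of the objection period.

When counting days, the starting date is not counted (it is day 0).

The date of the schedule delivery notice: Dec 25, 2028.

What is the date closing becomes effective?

The last day of the review period: Dec 25, 2028 + 91 days = Mar 26, 2029.
The last day of the objection period: 14 calendar days after Mar 26, 2029 is Apr 9, 2029.
Adding 60 calendar days to Apr 9, 2029 gives Jun 8, 2029, which is the date closing becomes effective.

Jun 8, 2029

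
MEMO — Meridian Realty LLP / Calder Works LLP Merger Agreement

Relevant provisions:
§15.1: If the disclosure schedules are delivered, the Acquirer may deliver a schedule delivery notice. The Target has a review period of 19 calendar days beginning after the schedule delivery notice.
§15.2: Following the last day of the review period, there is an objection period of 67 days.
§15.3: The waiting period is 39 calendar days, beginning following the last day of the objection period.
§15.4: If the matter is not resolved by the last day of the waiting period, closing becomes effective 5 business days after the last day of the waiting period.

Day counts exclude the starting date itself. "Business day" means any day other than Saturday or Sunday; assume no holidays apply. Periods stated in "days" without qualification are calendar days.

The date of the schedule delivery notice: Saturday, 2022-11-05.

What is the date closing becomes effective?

2023-03-17

Adding 19 calendar days to 2022-11-05 gives 2022-11-24, which is the last day of the review period.
The last day of the objection period: 67 calendar days after 2022-11-24 is 2023-01-30.
The last day of the waiting period: 39 calendar days after 2023-01-30 is 2023-03-10.
The date closing becomes effective: 5 business days after Friday, 2023-03-10, skipping weekends — Mar 13, Mar 14, Mar 15, Mar 16, Mar 17 — lands on Friday, 2023-03-17.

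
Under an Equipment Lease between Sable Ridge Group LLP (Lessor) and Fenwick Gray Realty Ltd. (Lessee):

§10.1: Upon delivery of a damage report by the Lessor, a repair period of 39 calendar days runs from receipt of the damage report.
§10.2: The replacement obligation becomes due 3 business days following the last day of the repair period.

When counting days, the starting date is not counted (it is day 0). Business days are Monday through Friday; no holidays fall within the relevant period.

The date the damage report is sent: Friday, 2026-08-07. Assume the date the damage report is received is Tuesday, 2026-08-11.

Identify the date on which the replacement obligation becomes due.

The last day of the repair period: 2026-08-11 + 39 days = 2026-09-19.
The date on which the replacement obligation becomes due: counting 3 business days from Saturday, 2026-09-19 (Sep 21, Sep 22, Sep 23, skipping weekends) reaches Wednesday, 2026-09-23.

2026-09-23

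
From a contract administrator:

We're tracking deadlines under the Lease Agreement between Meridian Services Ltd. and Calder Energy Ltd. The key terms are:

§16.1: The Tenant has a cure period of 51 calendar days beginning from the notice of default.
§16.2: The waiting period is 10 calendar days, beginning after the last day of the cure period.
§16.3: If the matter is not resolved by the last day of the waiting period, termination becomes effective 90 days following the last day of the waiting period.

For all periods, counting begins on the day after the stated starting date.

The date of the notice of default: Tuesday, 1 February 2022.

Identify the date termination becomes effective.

2 July 2022

The last day of the cure period: 1 February 2022 + 51 days = 24 March 2022.
Adding 10 calendar days to 24 March 2022 gives 3 April 2022, which is the last day of the waiting period.
Adding 90 calendar days to 3 April 2022 gives 2 July 2022, which is the date termination becomes effective.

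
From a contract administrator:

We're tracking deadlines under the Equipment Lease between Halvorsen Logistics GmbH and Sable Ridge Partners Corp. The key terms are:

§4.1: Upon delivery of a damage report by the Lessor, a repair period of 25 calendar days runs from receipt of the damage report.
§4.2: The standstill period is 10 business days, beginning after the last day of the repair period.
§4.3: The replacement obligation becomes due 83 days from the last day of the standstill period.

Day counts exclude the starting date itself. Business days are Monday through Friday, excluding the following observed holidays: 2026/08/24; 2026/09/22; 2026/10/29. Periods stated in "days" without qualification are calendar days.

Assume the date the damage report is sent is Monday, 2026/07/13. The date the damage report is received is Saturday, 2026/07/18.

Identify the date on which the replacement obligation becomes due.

2026/11/18

The last day of the repair period: 2026/07/18 + 25 days = 2026/08/12.
The last day of the standstill period: counting 10 business days from Wednesday, 2026/08/12 (Aug 13, Aug 14, Aug 17, Aug 18, Aug 19, Aug 20, Aug 21, Aug 25, Aug 26, Aug 27, skipping weekends and the listed holiday on Aug 24) reaches Thursday, 2026/08/27.
The date on which the replacement obligation becomes due: 83 calendar days after 2026/08/27 is 2026/11/18.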